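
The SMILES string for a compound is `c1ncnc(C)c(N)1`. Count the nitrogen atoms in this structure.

Atom tally by fragment:
  pyrimidine ring core → C:4 H:4 N:2
  (− 2 ring H displaced by substituents)
  + CH3 → C:1 H:3
  + NH2 → N:1 H:2
Element totals:
  C: 5
  H: 7
  N: 3

3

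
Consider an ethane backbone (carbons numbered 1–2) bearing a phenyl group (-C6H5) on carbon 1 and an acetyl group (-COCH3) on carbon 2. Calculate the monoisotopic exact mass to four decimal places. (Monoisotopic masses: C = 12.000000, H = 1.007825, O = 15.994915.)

Atom tally by fragment:
  C6H5CH2 → C:7 H:7
  CH2COCH3 → C:3 H:5 O:1
Element totals:
  C: 10
  H: 12
  O: 1
Molecular formula: C10H12O.
  M = 10(12.0) + 12(1.007825) + 15.994915
    = 120.000000 + 12.093900 + 15.994915 = 148.088815

148.0888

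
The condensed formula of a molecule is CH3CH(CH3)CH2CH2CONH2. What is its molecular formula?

Atom tally by fragment:
  CH3 → C:1 H:3
  CH(CH3) → C:2 H:4
  CH2 → C:1 H:2
  CH2CONH2 → C:2 H:4 O:1 N:1
Element totals:
  C: 6
  H: 13
  N: 1
  O: 1

C6H13NO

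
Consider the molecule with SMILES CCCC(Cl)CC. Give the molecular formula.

Atom tally by fragment:
  CH3 → C:1 H:3
  CH2 → C:1 H:2
  CH2 → C:1 H:2
  CH(Cl) → C:1 H:1 Cl:1
  CH2 → C:1 H:2
  CH3 → C:1 H:3
Element totals:
  C: 6
  H: 13
  Cl: 1

C6H13Cl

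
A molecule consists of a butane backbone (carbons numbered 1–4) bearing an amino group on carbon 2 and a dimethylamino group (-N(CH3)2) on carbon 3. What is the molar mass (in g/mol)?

Atom tally by fragment:
  CH3 → C:1 H:3
  CH(NH2) → C:1 H:3 N:1
  CH(N(CH3)2) → C:3 H:7 N:1
  CH3 → C:1 H:3
Element totals:
  C: 6
  H: 16
  N: 2
Molecular formula: C6H16N2.
  M = 6(12.011) + 16(1.008) + 2(14.007)
    = 72.066 + 16.128 + 28.014 = 116.208

116.21 g/mol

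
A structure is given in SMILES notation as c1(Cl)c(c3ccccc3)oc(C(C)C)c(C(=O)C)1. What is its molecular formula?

Atom tally by fragment:
  furan ring core → C:4 H:4 O:1
  (− 4 ring H displaced by substituents)
  + Cl → Cl:1
  + C6H5 → C:6 H:5
  + CH(CH3)2 → C:3 H:7
  + COCH3 → C:2 H:3 O:1
Element totals:
  C: 15
  H: 15
  Cl: 1
  O: 2

C15H15ClO2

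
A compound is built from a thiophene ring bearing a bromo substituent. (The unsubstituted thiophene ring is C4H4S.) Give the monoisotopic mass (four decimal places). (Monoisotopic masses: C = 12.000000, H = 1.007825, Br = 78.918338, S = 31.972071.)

Atom tally by fragment:
  thiophene ring core → C:4 H:4 S:1
  (− 1 ring H displaced by substituents)
  + Br → Br:1
Element totals:
  C: 4
  H: 3
  Br: 1
  S: 1
Molecular formula: C4H3BrS.
  M = 4(12.0) + 3(1.007825) + 78.918338 + 31.972071
    = 48.000000 + 3.023475 + 78.918338 + 31.972071 = 161.913884

161.9139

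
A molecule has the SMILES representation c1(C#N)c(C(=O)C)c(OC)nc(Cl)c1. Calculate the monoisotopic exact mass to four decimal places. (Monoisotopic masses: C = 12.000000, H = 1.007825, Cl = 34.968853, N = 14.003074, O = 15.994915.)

210.0196

Atom tally by fragment:
  pyridine ring core → C:5 H:5 N:1
  (− 4 ring H displaced by substituents)
  + CN → C:1 N:1
  + COCH3 → C:2 H:3 O:1
  + OCH3 → C:1 H:3 O:1
  + Cl → Cl:1
Element totals:
  C: 9
  H: 7
  Cl: 1
  N: 2
  O: 2
Molecular formula: C9H7ClN2O2.
  M = 9(12.0) + 7(1.007825) + 34.968853 + 2(14.003074) + 2(15.994915)
    = 108.000000 + 7.054775 + 34.968853 + 28.006148 + 31.989830 = 210.019606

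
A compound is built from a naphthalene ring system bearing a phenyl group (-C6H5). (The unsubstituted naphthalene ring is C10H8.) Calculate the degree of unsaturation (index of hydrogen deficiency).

Atom tally by fragment:
  naphthalene ring system core → C:10 H:8
  (− 1 ring H displaced by substituents)
  + C6H5 → C:6 H:5
Element totals:
  C: 16
  H: 12
Molecular formula: C16H12.
DoU = (2C + 2 + N − H − X) / 2 = (2·16 + 2 + 0 − 12 − 0) / 2 = 11.

11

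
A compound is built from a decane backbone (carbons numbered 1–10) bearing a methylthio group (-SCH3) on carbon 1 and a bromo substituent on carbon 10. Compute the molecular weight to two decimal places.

Atom tally by fragment:
  CH3SCH2 → C:2 H:5 S:1
  CH2 → C:1 H:2
  CH2 → C:1 H:2
  CH2 → C:1 H:2
  CH2 → C:1 H:2
  CH2 → C:1 H:2
  CH2 → C:1 H:2
  CH2 → C:1 H:2
  CH2 → C:1 H:2
  CH2Br → C:1 H:2 Br:1
Element totals:
  C: 11
  H: 23
  Br: 1
  S: 1
Molecular formula: C11H23BrS.
  M = 11(12.011) + 23(1.008) + 79.904 + 32.06
    = 132.121 + 23.184 + 79.904 + 32.060 = 267.269

267.27 g/mol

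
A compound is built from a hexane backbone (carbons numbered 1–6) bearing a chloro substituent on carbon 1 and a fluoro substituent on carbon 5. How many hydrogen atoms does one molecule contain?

Atom tally by fragment:
  ClCH2 → C:1 H:2 Cl:1
  CH2 → C:1 H:2
  CH2 → C:1 H:2
  CH2 → C:1 H:2
  CH(F) → C:1 H:1 F:1
  CH3 → C:1 H:3
Element totals:
  C: 6
  H: 12
  Cl: 1
  F: 1

12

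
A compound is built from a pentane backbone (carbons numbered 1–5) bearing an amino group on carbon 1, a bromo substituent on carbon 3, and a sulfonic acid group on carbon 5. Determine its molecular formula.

C5H12BrNO3S

Atom tally by fragment:
  H2NCH2 → C:1 H:4 N:1
  CH2 → C:1 H:2
  CH(Br) → C:1 H:1 Br:1
  CH2 → C:1 H:2
  CH2SO3H → C:1 H:3 S:1 O:3
Element totals:
  C: 5
  H: 12
  Br: 1
  N: 1
  O: 3
  S: 1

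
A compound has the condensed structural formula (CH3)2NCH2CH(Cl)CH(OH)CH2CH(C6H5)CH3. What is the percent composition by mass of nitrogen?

Atom tally by fragment:
  (CH3)2NCH2 → C:3 H:8 N:1
  CH(Cl) → C:1 H:1 Cl:1
  CH(OH) → C:1 H:2 O:1
  CH2 → C:1 H:2
  CH(C6H5) → C:7 H:6
  CH3 → C:1 H:3
Element totals:
  C: 14
  H: 22
  Cl: 1
  N: 1
  O: 1
Molecular formula: C14H22ClNO.
Molar mass = 255.786 g/mol.
Mass from N: 1 × 14.007 = 14.007 g/mol.
%N = 14.007 / 255.786 × 100 = 5.48%.

5.48%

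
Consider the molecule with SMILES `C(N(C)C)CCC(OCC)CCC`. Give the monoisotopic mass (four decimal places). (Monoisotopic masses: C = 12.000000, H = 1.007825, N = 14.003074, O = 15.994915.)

187.1936

Atom tally by fragment:
  (CH3)2NCH2 → C:3 H:8 N:1
  CH2 → C:1 H:2
  CH2 → C:1 H:2
  CH(OC2H5) → C:3 H:6 O:1
  CH2 → C:1 H:2
  CH2 → C:1 H:2
  CH3 → C:1 H:3
Element totals:
  C: 11
  H: 25
  N: 1
  O: 1
Molecular formula: C11H25NO.
  M = 11(12.0) + 25(1.007825) + 14.003074 + 15.994915
    = 132.000000 + 25.195625 + 14.003074 + 15.994915 = 187.193614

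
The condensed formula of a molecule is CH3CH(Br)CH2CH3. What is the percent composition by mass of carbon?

Atom tally by fragment:
  CH3 → C:1 H:3
  CH(Br) → C:1 H:1 Br:1
  CH2 → C:1 H:2
  CH3 → C:1 H:3
Element totals:
  C: 4
  H: 9
  Br: 1
Molecular formula: C4H9Br.
Molar mass = 137.020 g/mol.
Mass from C: 4 × 12.011 = 48.044 g/mol.
%C = 48.044 / 137.020 × 100 = 35.06%.

35.06%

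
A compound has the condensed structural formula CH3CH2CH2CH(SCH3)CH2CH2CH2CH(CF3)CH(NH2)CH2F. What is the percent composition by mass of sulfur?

11.08%

Element totals:
  C: 12
  H: 23
  F: 4
  N: 1
  S: 1
Molecular formula: C12H23F4NS.
Molar mass = 289.375 g/mol.
Mass from S: 1 × 32.06 = 32.060 g/mol.
%S = 32.060 / 289.375 × 100 = 11.08%.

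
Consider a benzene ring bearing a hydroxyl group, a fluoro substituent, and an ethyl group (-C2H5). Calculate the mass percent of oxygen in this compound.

Atom tally by fragment:
  benzene ring core → C:6 H:6
  (− 3 ring H displaced by substituents)
  + OH → O:1 H:1
  + F → F:1
  + C2H5 → C:2 H:5
Element totals:
  C: 8
  H: 9
  F: 1
  O: 1
Molecular formula: C8H9FO.
Molar mass = 140.157 g/mol.
Mass from O: 1 × 15.999 = 15.999 g/mol.
%O = 15.999 / 140.157 × 100 = 11.42%.

11.42%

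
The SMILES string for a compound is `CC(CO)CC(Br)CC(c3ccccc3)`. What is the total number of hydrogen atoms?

19

Atom tally by fragment:
  CH3 → C:1 H:3
  CH(CH2OH) → C:2 H:4 O:1
  CH2 → C:1 H:2
  CH(Br) → C:1 H:1 Br:1
  CH2 → C:1 H:2
  CH2C6H5 → C:7 H:7
Element totals:
  C: 13
  H: 19
  Br: 1
  O: 1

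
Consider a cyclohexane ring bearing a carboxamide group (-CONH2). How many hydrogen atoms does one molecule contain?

Atom tally by fragment:
  cyclohexane ring core → C:6 H:12
  (− 1 ring H displaced by substituents)
  + CONH2 → C:1 H:2 O:1 N:1
Element totals:
  C: 7
  H: 13
  N: 1
  O: 1

13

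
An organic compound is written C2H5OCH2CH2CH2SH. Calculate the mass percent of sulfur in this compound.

Element totals:
  C: 5
  H: 12
  O: 1
  S: 1
Molecular formula: C5H12OS.
Molar mass = 120.210 g/mol.
Mass from S: 1 × 32.06 = 32.060 g/mol.
%S = 32.060 / 120.210 × 100 = 26.67%.

26.67%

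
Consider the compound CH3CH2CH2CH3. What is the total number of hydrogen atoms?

10

Atom tally by fragment:
  CH3 → C:1 H:3
  CH2 → C:1 H:2
  CH2 → C:1 H:2
  CH3 → C:1 H:3
Element totals:
  C: 4
  H: 10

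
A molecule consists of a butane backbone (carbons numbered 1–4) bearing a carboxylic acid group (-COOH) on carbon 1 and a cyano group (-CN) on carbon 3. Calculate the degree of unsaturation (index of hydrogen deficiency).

Atom tally by fragment:
  HOOCCH2 → C:2 H:3 O:2
  CH2 → C:1 H:2
  CH(CN) → C:2 H:1 N:1
  CH3 → C:1 H:3
Element totals:
  C: 6
  H: 9
  N: 1
  O: 2
Molecular formula: C6H9NO2.
DoU = (2C + 2 + N − H − X) / 2 = (2·6 + 2 + 1 − 9 − 0) / 2 = 3.

3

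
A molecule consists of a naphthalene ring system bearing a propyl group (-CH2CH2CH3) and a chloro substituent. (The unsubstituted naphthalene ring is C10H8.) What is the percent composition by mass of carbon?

Atom tally by fragment:
  naphthalene ring system core → C:10 H:8
  (− 2 ring H displaced by substituents)
  + CH2CH2CH3 → C:3 H:7
  + Cl → Cl:1
Element totals:
  C: 13
  H: 13
  Cl: 1
Molecular formula: C13H13Cl.
Molar mass = 204.697 g/mol.
Mass from C: 13 × 12.011 = 156.143 g/mol.
%C = 156.143 / 204.697 × 100 = 76.28%.

76.28%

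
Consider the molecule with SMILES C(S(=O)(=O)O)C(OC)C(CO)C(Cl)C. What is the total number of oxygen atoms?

5

Atom tally by fragment:
  HO3SCH2 → C:1 H:3 S:1 O:3
  CH(OCH3) → C:2 H:4 O:1
  CH(CH2OH) → C:2 H:4 O:1
  CH(Cl) → C:1 H:1 Cl:1
  CH3 → C:1 H:3
Element totals:
  C: 7
  H: 15
  Cl: 1
  O: 5
  S: 1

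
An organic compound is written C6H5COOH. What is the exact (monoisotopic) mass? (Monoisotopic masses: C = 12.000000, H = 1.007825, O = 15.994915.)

122.0368

Element totals:
  C: 7
  H: 6
  O: 2
Molecular formula: C7H6O2.
  M = 7(12.0) + 6(1.007825) + 2(15.994915)
    = 84.000000 + 6.046950 + 31.989830 = 122.036780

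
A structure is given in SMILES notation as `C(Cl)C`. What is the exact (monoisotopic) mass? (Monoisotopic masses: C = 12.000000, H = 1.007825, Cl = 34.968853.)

64.0080

Atom tally by fragment:
  ClCH2 → C:1 H:2 Cl:1
  CH3 → C:1 H:3
Element totals:
  C: 2
  H: 5
  Cl: 1
Molecular formula: C2H5Cl.
  M = 2(12.0) + 5(1.007825) + 34.968853
    = 24.000000 + 5.039125 + 34.968853 = 64.007978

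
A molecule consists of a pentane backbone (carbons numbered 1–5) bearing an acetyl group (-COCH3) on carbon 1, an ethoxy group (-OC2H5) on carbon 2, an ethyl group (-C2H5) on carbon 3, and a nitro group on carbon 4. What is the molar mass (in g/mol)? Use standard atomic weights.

Atom tally by fragment:
  CH3COCH2 → C:3 H:5 O:1
  CH(OC2H5) → C:3 H:6 O:1
  CH(C2H5) → C:3 H:6
  CH(NO2) → C:1 H:1 N:1 O:2
  CH3 → C:1 H:3
Element totals:
  C: 11
  H: 21
  N: 1
  O: 4
Molecular formula: C11H21NO4.
  M = 11(12.011) + 21(1.008) + 14.007 + 4(15.999)
    = 132.121 + 21.168 + 14.007 + 63.996 = 231.292

231.29 g/mol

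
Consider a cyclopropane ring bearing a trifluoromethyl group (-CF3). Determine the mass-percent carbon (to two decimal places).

43.65%

Atom tally by fragment:
  cyclopropane ring core → C:3 H:6
  (− 1 ring H displaced by substituents)
  + CF3 → C:1 F:3
Element totals:
  C: 4
  H: 5
  F: 3
Molecular formula: C4H5F3.
Molar mass = 110.078 g/mol.
Mass from C: 4 × 12.011 = 48.044 g/mol.
%C = 48.044 / 110.078 × 100 = 43.65%.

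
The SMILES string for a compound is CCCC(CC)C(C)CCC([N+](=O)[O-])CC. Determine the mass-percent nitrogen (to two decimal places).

6.11%

Atom tally by fragment:
  CH3 → C:1 H:3
  CH2 → C:1 H:2
  CH2 → C:1 H:2
  CH(C2H5) → C:3 H:6
  CH(CH3) → C:2 H:4
  CH2 → C:1 H:2
  CH2 → C:1 H:2
  CH(NO2) → C:1 H:1 N:1 O:2
  CH2 → C:1 H:2
  CH3 → C:1 H:3
Element totals:
  C: 13
  H: 27
  N: 1
  O: 2
Molecular formula: C13H27NO2.
Molar mass = 229.364 g/mol.
Mass from N: 1 × 14.007 = 14.007 g/mol.
%N = 14.007 / 229.364 × 100 = 6.11%.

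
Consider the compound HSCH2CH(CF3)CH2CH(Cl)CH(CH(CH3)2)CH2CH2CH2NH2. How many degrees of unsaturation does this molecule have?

Atom tally by fragment:
  HSCH2 → C:1 H:3 S:1
  CH(CF3) → C:2 H:1 F:3
  CH2 → C:1 H:2
  CH(Cl) → C:1 H:1 Cl:1
  CH(CH(CH3)2) → C:4 H:8
  CH2 → C:1 H:2
  CH2 → C:1 H:2
  CH2NH2 → C:1 H:4 N:1
Element totals:
  C: 12
  H: 23
  Cl: 1
  F: 3
  N: 1
  S: 1
Molecular formula: C12H23ClF3NS.
DoU = (2C + 2 + N − H − X) / 2 = (2·12 + 2 + 1 − 23 − 4) / 2 = 0.

0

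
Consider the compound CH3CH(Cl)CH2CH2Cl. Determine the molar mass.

Element totals:
  C: 4
  H: 8
  Cl: 2
Molecular formula: C4H8Cl2.
  M = 4(12.011) + 8(1.008) + 2(35.45)
    = 48.044 + 8.064 + 70.900 = 127.008

127.01 g/mol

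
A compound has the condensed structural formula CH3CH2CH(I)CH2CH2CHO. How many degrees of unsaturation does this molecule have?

Element totals:
  C: 6
  H: 11
  I: 1
  O: 1
Molecular formula: C6H11IO.
DoU = (2C + 2 + N − H − X) / 2 = (2·6 + 2 + 0 − 11 − 1) / 2 = 1.

1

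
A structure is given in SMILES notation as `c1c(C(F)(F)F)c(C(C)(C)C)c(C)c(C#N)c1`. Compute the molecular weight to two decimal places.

Atom tally by fragment:
  benzene ring core → C:6 H:6
  (− 4 ring H displaced by substituents)
  + CF3 → C:1 F:3
  + C(CH3)3 → C:4 H:9
  + CH3 → C:1 H:3
  + CN → C:1 N:1
Element totals:
  C: 13
  H: 14
  F: 3
  N: 1
Molecular formula: C13H14F3N.
  M = 13(12.011) + 14(1.008) + 3(18.998) + 14.007
    = 156.143 + 14.112 + 56.994 + 14.007 = 241.256

241.26 g/mol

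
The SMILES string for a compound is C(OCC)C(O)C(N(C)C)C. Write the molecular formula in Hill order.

Atom tally by fragment:
  C2H5OCH2 → C:3 H:7 O:1
  CH(OH) → C:1 H:2 O:1
  CH(N(CH3)2) → C:3 H:7 N:1
  CH3 → C:1 H:3
Element totals:
  C: 8
  H: 19
  N: 1
  O: 2

C8H19NO2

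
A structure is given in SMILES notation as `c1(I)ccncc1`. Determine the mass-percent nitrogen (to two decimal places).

6.83%

Atom tally by fragment:
  pyridine ring core → C:5 H:5 N:1
  (− 1 ring H displaced by substituents)
  + I → I:1
Element totals:
  C: 5
  H: 4
  I: 1
  N: 1
Molecular formula: C5H4IN.
Molar mass = 204.998 g/mol.
Mass from N: 1 × 14.007 = 14.007 g/mol.
%N = 14.007 / 204.998 × 100 = 6.83%.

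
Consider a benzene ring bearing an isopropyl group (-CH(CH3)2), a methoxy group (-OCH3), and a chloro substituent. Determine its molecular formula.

Atom tally by fragment:
  benzene ring core → C:6 H:6
  (− 3 ring H displaced by substituents)
  + CH(CH3)2 → C:3 H:7
  + OCH3 → C:1 H:3 O:1
  + Cl → Cl:1
Element totals:
  C: 10
  H: 13
  Cl: 1
  O: 1

C10H13ClO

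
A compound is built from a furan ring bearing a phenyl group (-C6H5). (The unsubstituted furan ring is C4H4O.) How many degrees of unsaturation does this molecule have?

7

Atom tally by fragment:
  furan ring core → C:4 H:4 O:1
  (− 1 ring H displaced by substituents)
  + C6H5 → C:6 H:5
Element totals:
  C: 10
  H: 8
  O: 1
Molecular formula: C10H8O.
DoU = (2C + 2 + N − H − X) / 2 = (2·10 + 2 + 0 − 8 − 0) / 2 = 7.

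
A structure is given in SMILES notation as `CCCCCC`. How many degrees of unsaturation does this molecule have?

0

Atom tally by fragment:
  CH3 → C:1 H:3
  CH2 → C:1 H:2
  CH2 → C:1 H:2
  CH2 → C:1 H:2
  CH2 → C:1 H:2
  CH3 → C:1 H:3
Element totals:
  C: 6
  H: 14
Molecular formula: C6H14.
DoU = (2C + 2 + N − H − X) / 2 = (2·6 + 2 + 0 − 14 − 0) / 2 = 0.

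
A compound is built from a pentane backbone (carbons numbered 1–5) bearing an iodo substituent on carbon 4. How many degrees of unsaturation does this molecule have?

0

Atom tally by fragment:
  CH3 → C:1 H:3
  CH2 → C:1 H:2
  CH2 → C:1 H:2
  CH(I) → C:1 H:1 I:1
  CH3 → C:1 H:3
Element totals:
  C: 5
  H: 11
  I: 1
Molecular formula: C5H11I.
DoU = (2C + 2 + N − H − X) / 2 = (2·5 + 2 + 0 − 11 − 1) / 2 = 0.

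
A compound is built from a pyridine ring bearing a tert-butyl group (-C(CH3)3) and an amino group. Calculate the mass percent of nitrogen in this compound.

18.65%

Atom tally by fragment:
  pyridine ring core → C:5 H:5 N:1
  (− 2 ring H displaced by substituents)
  + C(CH3)3 → C:4 H:9
  + NH2 → N:1 H:2
Element totals:
  C: 9
  H: 14
  N: 2
Molecular formula: C9H14N2.
Molar mass = 150.225 g/mol.
Mass from N: 2 × 14.007 = 28.014 g/mol.
%N = 28.014 / 150.225 × 100 = 18.65%.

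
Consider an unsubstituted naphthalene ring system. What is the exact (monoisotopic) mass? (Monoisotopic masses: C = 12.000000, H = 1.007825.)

128.0626

Atom tally by fragment:
  naphthalene ring system core → C:10 H:8
Element totals:
  C: 10
  H: 8
Molecular formula: C10H8.
  M = 10(12.0) + 8(1.007825)
    = 120.000000 + 8.062600 = 128.062600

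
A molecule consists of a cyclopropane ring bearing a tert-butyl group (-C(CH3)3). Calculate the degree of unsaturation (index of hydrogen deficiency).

1

Atom tally by fragment:
  cyclopropane ring core → C:3 H:6
  (− 1 ring H displaced by substituents)
  + C(CH3)3 → C:4 H:9
Element totals:
  C: 7
  H: 14
Molecular formula: C7H14.
DoU = (2C + 2 + N − H − X) / 2 = (2·7 + 2 + 0 − 14 − 0) / 2 = 1.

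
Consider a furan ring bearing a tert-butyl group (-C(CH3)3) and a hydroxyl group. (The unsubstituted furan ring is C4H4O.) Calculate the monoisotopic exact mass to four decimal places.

140.0837

Atom tally by fragment:
  furan ring core → C:4 H:4 O:1
  (− 2 ring H displaced by substituents)
  + C(CH3)3 → C:4 H:9
  + OH → O:1 H:1
Element totals:
  C: 8
  H: 12
  O: 2
Molecular formula: C8H12O2.
  M = 8(12.0) + 12(1.007825) + 2(15.994915)
    = 96.000000 + 12.093900 + 31.989830 = 140.083730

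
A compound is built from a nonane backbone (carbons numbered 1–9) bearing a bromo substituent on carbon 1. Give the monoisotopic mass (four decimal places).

Atom tally by fragment:
  BrCH2 → C:1 H:2 Br:1
  CH2 → C:1 H:2
  CH2 → C:1 H:2
  CH2 → C:1 H:2
  CH2 → C:1 H:2
  CH2 → C:1 H:2
  CH2 → C:1 H:2
  CH2 → C:1 H:2
  CH3 → C:1 H:3
Element totals:
  C: 9
  H: 19
  Br: 1
Molecular formula: C9H19Br.
  M = 9(12.0) + 19(1.007825) + 78.918338
    = 108.000000 + 19.148675 + 78.918338 = 206.067013

206.0670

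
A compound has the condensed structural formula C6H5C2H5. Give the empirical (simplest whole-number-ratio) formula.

C4H5

Atom tally by fragment:
  benzene ring core → C:6 H:6
  (− 1 ring H displaced by substituents)
  + C2H5 → C:2 H:5
Element totals:
  C: 8
  H: 10
Molecular formula: C8H10.
gcd of subscripts = 2; dividing each by 2:
  C: 8/2 = 4
  H: 10/2 = 5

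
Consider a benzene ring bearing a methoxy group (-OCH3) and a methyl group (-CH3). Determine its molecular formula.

C8H10O

Atom tally by fragment:
  benzene ring core → C:6 H:6
  (− 2 ring H displaced by substituents)
  + OCH3 → C:1 H:3 O:1
  + CH3 → C:1 H:3
Element totals:
  C: 8
  H: 10
  O: 1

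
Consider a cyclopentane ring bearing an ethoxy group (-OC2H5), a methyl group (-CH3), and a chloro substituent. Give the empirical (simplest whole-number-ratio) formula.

C8H15ClO

Atom tally by fragment:
  cyclopentane ring core → C:5 H:10
  (− 3 ring H displaced by substituents)
  + OC2H5 → C:2 H:5 O:1
  + CH3 → C:1 H:3
  + Cl → Cl:1
Element totals:
  C: 8
  H: 15
  Cl: 1
  O: 1
Molecular formula: C8H15ClO.
gcd of subscripts (8, 1, 15, 1) = 1, so the empirical formula equals the molecular formula.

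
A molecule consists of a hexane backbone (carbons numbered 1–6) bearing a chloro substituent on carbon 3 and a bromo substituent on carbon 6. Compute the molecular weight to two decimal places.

199.52 g/mol

Atom tally by fragment:
  CH3 → C:1 H:3
  CH2 → C:1 H:2
  CH(Cl) → C:1 H:1 Cl:1
  CH2 → C:1 H:2
  CH2 → C:1 H:2
  CH2Br → C:1 H:2 Br:1
Element totals:
  C: 6
  H: 12
  Br: 1
  Cl: 1
Molecular formula: C6H12BrCl.
  M = 6(12.011) + 12(1.008) + 79.904 + 35.45
    = 72.066 + 12.096 + 79.904 + 35.450 = 199.516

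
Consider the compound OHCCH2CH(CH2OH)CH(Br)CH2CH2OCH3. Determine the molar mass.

239.11 g/mol

Atom tally by fragment:
  OHCCH2 → C:2 H:3 O:1
  CH(CH2OH) → C:2 H:4 O:1
  CH(Br) → C:1 H:1 Br:1
  CH2 → C:1 H:2
  CH2OCH3 → C:2 H:5 O:1
Element totals:
  C: 8
  H: 15
  Br: 1
  O: 3
Molecular formula: C8H15BrO3.
  M = 8(12.011) + 15(1.008) + 79.904 + 3(15.999)
    = 96.088 + 15.120 + 79.904 + 47.997 = 239.109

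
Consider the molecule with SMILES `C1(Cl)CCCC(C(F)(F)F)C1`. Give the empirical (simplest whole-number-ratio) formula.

C7H10ClF3

Atom tally by fragment:
  cyclohexane ring core → C:6 H:12
  (− 2 ring H displaced by substituents)
  + Cl → Cl:1
  + CF3 → C:1 F:3
Element totals:
  C: 7
  H: 10
  Cl: 1
  F: 3
Molecular formula: C7H10ClF3.
gcd of subscripts (7, 1, 3, 10) = 1, so the empirical formula equals the molecular formula.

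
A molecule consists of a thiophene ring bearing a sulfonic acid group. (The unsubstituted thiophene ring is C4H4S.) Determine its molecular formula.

C4H4O3S2

Atom tally by fragment:
  thiophene ring core → C:4 H:4 S:1
  (− 1 ring H displaced by substituents)
  + SO3H → S:1 O:3 H:1
Element totals:
  C: 4
  H: 4
  O: 3
  S: 2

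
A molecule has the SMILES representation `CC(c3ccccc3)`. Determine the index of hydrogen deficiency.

4

Atom tally by fragment:
  CH3 → C:1 H:3
  CH2C6H5 → C:7 H:7
Element totals:
  C: 8
  H: 10
Molecular formula: C8H10.
DoU = (2C + 2 + N − H − X) / 2 = (2·8 + 2 + 0 − 10 − 0) / 2 = 4.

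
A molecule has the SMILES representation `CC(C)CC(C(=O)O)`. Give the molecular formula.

C6H12O2

Atom tally by fragment:
  CH3 → C:1 H:3
  CH(CH3) → C:2 H:4
  CH2 → C:1 H:2
  CH2COOH → C:2 H:3 O:2
Element totals:
  C: 6
  H: 12
  O: 2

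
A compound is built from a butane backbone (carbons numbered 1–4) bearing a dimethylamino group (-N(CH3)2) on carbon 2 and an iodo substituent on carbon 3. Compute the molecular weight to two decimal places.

227.09 g/mol

Atom tally by fragment:
  CH3 → C:1 H:3
  CH(N(CH3)2) → C:3 H:7 N:1
  CH(I) → C:1 H:1 I:1
  CH3 → C:1 H:3
Element totals:
  C: 6
  H: 14
  I: 1
  N: 1
Molecular formula: C6H14IN.
  M = 6(12.011) + 14(1.008) + 126.904 + 14.007
    = 72.066 + 14.112 + 126.904 + 14.007 = 227.089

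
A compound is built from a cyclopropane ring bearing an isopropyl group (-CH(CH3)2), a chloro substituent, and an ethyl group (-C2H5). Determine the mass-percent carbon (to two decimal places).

65.52%

Atom tally by fragment:
  cyclopropane ring core → C:3 H:6
  (− 3 ring H displaced by substituents)
  + CH(CH3)2 → C:3 H:7
  + Cl → Cl:1
  + C2H5 → C:2 H:5
Element totals:
  C: 8
  H: 15
  Cl: 1
Molecular formula: C8H15Cl.
Molar mass = 146.658 g/mol.
Mass from C: 8 × 12.011 = 96.088 g/mol.
%C = 96.088 / 146.658 × 100 = 65.52%.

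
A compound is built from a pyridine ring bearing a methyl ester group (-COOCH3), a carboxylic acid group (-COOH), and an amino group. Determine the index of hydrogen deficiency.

6

Atom tally by fragment:
  pyridine ring core → C:5 H:5 N:1
  (− 3 ring H displaced by substituents)
  + COOCH3 → C:2 H:3 O:2
  + COOH → C:1 H:1 O:2
  + NH2 → N:1 H:2
Element totals:
  C: 8
  H: 8
  N: 2
  O: 4
Molecular formula: C8H8N2O4.
DoU = (2C + 2 + N − H − X) / 2 = (2·8 + 2 + 2 − 8 − 0) / 2 = 6.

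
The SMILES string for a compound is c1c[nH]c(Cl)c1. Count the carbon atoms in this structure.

Atom tally by fragment:
  pyrrole ring core → C:4 H:5 N:1
  (− 1 ring H displaced by substituents)
  + Cl → Cl:1
Element totals:
  C: 4
  H: 4
  Cl: 1
  N: 1

4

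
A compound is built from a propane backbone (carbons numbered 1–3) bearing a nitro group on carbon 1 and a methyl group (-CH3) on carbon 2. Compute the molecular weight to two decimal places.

103.12 g/mol

Atom tally by fragment:
  O2NCH2 → C:1 H:2 N:1 O:2
  CH(CH3) → C:2 H:4
  CH3 → C:1 H:3
Element totals:
  C: 4
  H: 9
  N: 1
  O: 2
Molecular formula: C4H9NO2.
  M = 4(12.011) + 9(1.008) + 14.007 + 2(15.999)
    = 48.044 + 9.072 + 14.007 + 31.998 = 103.121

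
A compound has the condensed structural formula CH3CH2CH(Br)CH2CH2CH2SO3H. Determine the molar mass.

Atom tally by fragment:
  CH3 → C:1 H:3
  CH2 → C:1 H:2
  CH(Br) → C:1 H:1 Br:1
  CH2 → C:1 H:2
  CH2 → C:1 H:2
  CH2SO3H → C:1 H:3 S:1 O:3
Element totals:
  C: 6
  H: 13
  Br: 1
  O: 3
  S: 1
Molecular formula: C6H13BrO3S.
  M = 6(12.011) + 13(1.008) + 79.904 + 3(15.999) + 32.06
    = 72.066 + 13.104 + 79.904 + 47.997 + 32.060 = 245.131

245.13 g/mol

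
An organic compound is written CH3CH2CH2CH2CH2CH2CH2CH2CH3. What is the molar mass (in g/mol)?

128.26 g/mol

Element totals:
  C: 9
  H: 20
Molecular formula: C9H20.
  M = 9(12.011) + 20(1.008)
    = 108.099 + 20.160 = 128.259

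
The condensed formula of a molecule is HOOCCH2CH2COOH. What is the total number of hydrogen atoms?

Element totals:
  C: 4
  H: 6
  O: 4

6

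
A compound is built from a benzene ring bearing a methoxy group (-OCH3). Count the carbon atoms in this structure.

7

Atom tally by fragment:
  benzene ring core → C:6 H:6
  (− 1 ring H displaced by substituents)
  + OCH3 → C:1 H:3 O:1
Element totals:
  C: 7
  H: 8
  O: 1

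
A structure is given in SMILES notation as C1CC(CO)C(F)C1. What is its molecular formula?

Atom tally by fragment:
  cyclopentane ring core → C:5 H:10
  (− 2 ring H displaced by substituents)
  + CH2OH → C:1 H:3 O:1
  + F → F:1
Element totals:
  C: 6
  H: 11
  F: 1
  O: 1

C6H11FO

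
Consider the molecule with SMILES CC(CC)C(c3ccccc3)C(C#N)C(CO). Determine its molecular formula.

Atom tally by fragment:
  CH3 → C:1 H:3
  CH(C2H5) → C:3 H:6
  CH(C6H5) → C:7 H:6
  CH(CN) → C:2 H:1 N:1
  CH2CH2OH → C:2 H:5 O:1
Element totals:
  C: 15
  H: 21
  N: 1
  O: 1

C15H21NO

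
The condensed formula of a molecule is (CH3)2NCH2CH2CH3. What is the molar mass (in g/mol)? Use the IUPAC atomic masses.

87.17 g/mol

Element totals:
  C: 5
  H: 13
  N: 1
Molecular formula: C5H13N.
  M = 5(12.011) + 13(1.008) + 14.007
    = 60.055 + 13.104 + 14.007 = 87.166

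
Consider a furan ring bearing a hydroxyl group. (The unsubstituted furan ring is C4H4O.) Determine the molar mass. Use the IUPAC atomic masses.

Atom tally by fragment:
  furan ring core → C:4 H:4 O:1
  (− 1 ring H displaced by substituents)
  + OH → O:1 H:1
Element totals:
  C: 4
  H: 4
  O: 2
Molecular formula: C4H4O2.
  M = 4(12.011) + 4(1.008) + 2(15.999)
    = 48.044 + 4.032 + 31.998 = 84.074

84.07 g/mol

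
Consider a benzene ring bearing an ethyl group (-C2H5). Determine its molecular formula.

C8H10

Atom tally by fragment:
  benzene ring core → C:6 H:6
  (− 1 ring H displaced by substituents)
  + C2H5 → C:2 H:5
Element totals:
  C: 8
  H: 10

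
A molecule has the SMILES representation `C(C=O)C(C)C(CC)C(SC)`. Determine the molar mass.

174.30 g/mol

Atom tally by fragment:
  OHCCH2 → C:2 H:3 O:1
  CH(CH3) → C:2 H:4
  CH(C2H5) → C:3 H:6
  CH2SCH3 → C:2 H:5 S:1
Element totals:
  C: 9
  H: 18
  O: 1
  S: 1
Molecular formula: C9H18OS.
  M = 9(12.011) + 18(1.008) + 15.999 + 32.06
    = 108.099 + 18.144 + 15.999 + 32.060 = 174.302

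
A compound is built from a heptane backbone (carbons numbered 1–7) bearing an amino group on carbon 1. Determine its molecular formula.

C7H17N

Atom tally by fragment:
  H2NCH2 → C:1 H:4 N:1
  CH2 → C:1 H:2
  CH2 → C:1 H:2
  CH2 → C:1 H:2
  CH2 → C:1 H:2
  CH2 → C:1 H:2
  CH3 → C:1 H:3
Element totals:
  C: 7
  H: 17
  N: 1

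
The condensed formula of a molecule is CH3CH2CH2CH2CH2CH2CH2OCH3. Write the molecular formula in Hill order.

Element totals:
  C: 8
  H: 18
  O: 1

C8H18O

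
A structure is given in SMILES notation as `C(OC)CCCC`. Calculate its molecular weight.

102.18 g/mol

Atom tally by fragment:
  CH3OCH2 → C:2 H:5 O:1
  CH2 → C:1 H:2
  CH2 → C:1 H:2
  CH2 → C:1 H:2
  CH3 → C:1 H:3
Element totals:
  C: 6
  H: 14
  O: 1
Molecular formula: C6H14O.
  M = 6(12.011) + 14(1.008) + 15.999
    = 72.066 + 14.112 + 15.999 = 102.177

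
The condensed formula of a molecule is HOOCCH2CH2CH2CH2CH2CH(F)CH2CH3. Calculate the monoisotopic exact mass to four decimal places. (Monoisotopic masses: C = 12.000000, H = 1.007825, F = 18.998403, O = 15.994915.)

176.1213

Atom tally by fragment:
  HOOCCH2 → C:2 H:3 O:2
  CH2 → C:1 H:2
  CH2 → C:1 H:2
  CH2 → C:1 H:2
  CH2 → C:1 H:2
  CH(F) → C:1 H:1 F:1
  CH2 → C:1 H:2
  CH3 → C:1 H:3
Element totals:
  C: 9
  H: 17
  F: 1
  O: 2
Molecular formula: C9H17FO2.
  M = 9(12.0) + 17(1.007825) + 18.998403 + 2(15.994915)
    = 108.000000 + 17.133025 + 18.998403 + 31.989830 = 176.121258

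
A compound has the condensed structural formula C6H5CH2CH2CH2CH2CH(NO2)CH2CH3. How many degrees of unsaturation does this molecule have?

Atom tally by fragment:
  C6H5CH2 → C:7 H:7
  CH2 → C:1 H:2
  CH2 → C:1 H:2
  CH2 → C:1 H:2
  CH(NO2) → C:1 H:1 N:1 O:2
  CH2 → C:1 H:2
  CH3 → C:1 H:3
Element totals:
  C: 13
  H: 19
  N: 1
  O: 2
Molecular formula: C13H19NO2.
DoU = (2C + 2 + N − H − X) / 2 = (2·13 + 2 + 1 − 19 − 0) / 2 = 5.

5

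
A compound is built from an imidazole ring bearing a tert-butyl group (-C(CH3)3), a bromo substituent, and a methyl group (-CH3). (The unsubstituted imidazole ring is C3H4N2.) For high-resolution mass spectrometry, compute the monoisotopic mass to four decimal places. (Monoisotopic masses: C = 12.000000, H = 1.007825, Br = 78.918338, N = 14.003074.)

216.0262

Atom tally by fragment:
  imidazole ring core → C:3 H:4 N:2
  (− 3 ring H displaced by substituents)
  + C(CH3)3 → C:4 H:9
  + Br → Br:1
  + CH3 → C:1 H:3
Element totals:
  C: 8
  H: 13
  Br: 1
  N: 2
Molecular formula: C8H13BrN2.
  M = 8(12.0) + 13(1.007825) + 78.918338 + 2(14.003074)
    = 96.000000 + 13.101725 + 78.918338 + 28.006148 = 216.026211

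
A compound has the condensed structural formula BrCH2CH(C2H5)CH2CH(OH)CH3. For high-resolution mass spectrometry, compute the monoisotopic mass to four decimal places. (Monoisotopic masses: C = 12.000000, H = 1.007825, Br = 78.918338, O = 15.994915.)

194.0306

Atom tally by fragment:
  BrCH2 → C:1 H:2 Br:1
  CH(C2H5) → C:3 H:6
  CH2 → C:1 H:2
  CH(OH) → C:1 H:2 O:1
  CH3 → C:1 H:3
Element totals:
  C: 7
  H: 15
  Br: 1
  O: 1
Molecular formula: C7H15BrO.
  M = 7(12.0) + 15(1.007825) + 78.918338 + 15.994915
    = 84.000000 + 15.117375 + 78.918338 + 15.994915 = 194.030628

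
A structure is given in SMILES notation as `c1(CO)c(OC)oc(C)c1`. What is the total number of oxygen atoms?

3

Atom tally by fragment:
  furan ring core → C:4 H:4 O:1
  (− 3 ring H displaced by substituents)
  + CH2OH → C:1 H:3 O:1
  + OCH3 → C:1 H:3 O:1
  + CH3 → C:1 H:3
Element totals:
  C: 7
  H: 10
  O: 3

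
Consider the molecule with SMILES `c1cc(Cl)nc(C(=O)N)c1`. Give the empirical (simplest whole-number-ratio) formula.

C6H5ClN2O

Atom tally by fragment:
  pyridine ring core → C:5 H:5 N:1
  (− 2 ring H displaced by substituents)
  + Cl → Cl:1
  + CONH2 → C:1 H:2 O:1 N:1
Element totals:
  C: 6
  H: 5
  Cl: 1
  N: 2
  O: 1
Molecular formula: C6H5ClN2O.
gcd of subscripts (6, 1, 5, 2, 1) = 1, so the empirical formula equals the molecular formula.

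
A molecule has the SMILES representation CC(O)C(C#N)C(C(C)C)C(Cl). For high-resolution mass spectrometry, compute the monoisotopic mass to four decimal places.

189.0920

Atom tally by fragment:
  CH3 → C:1 H:3
  CH(OH) → C:1 H:2 O:1
  CH(CN) → C:2 H:1 N:1
  CH(CH(CH3)2) → C:4 H:8
  CH2Cl → C:1 H:2 Cl:1
Element totals:
  C: 9
  H: 16
  Cl: 1
  N: 1
  O: 1
Molecular formula: C9H16ClNO.
  M = 9(12.0) + 16(1.007825) + 34.968853 + 14.003074 + 15.994915
    = 108.000000 + 16.125200 + 34.968853 + 14.003074 + 15.994915 = 189.092042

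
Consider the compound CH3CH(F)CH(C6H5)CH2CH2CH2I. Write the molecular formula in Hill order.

Element totals:
  C: 12
  H: 16
  F: 1
  I: 1

C12H16FI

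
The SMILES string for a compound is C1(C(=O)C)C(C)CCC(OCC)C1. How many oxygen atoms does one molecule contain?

Atom tally by fragment:
  cyclohexane ring core → C:6 H:12
  (− 3 ring H displaced by substituents)
  + COCH3 → C:2 H:3 O:1
  + CH3 → C:1 H:3
  + OC2H5 → C:2 H:5 O:1
Element totals:
  C: 11
  H: 20
  O: 2

2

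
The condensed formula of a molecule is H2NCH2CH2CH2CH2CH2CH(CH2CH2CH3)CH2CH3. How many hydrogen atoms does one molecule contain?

Element totals:
  C: 11
  H: 25
  N: 1

25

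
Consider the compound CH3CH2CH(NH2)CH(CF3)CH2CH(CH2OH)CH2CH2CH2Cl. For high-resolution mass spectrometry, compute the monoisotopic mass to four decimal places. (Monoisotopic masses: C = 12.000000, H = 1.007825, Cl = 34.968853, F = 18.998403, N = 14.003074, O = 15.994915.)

Atom tally by fragment:
  CH3 → C:1 H:3
  CH2 → C:1 H:2
  CH(NH2) → C:1 H:3 N:1
  CH(CF3) → C:2 H:1 F:3
  CH2 → C:1 H:2
  CH(CH2OH) → C:2 H:4 O:1
  CH2 → C:1 H:2
  CH2 → C:1 H:2
  CH2Cl → C:1 H:2 Cl:1
Element totals:
  C: 11
  H: 21
  Cl: 1
  F: 3
  N: 1
  O: 1
Molecular formula: C11H21ClF3NO.
  M = 11(12.0) + 21(1.007825) + 34.968853 + 3(18.998403) + 14.003074 + 15.994915
    = 132.000000 + 21.164325 + 34.968853 + 56.995209 + 14.003074 + 15.994915 = 275.126376

275.1264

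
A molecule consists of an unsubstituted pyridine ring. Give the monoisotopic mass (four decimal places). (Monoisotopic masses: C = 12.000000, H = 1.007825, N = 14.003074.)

79.0422

Atom tally by fragment:
  pyridine ring core → C:5 H:5 N:1
Element totals:
  C: 5
  H: 5
  N: 1
Molecular formula: C5H5N.
  M = 5(12.0) + 5(1.007825) + 14.003074
    = 60.000000 + 5.039125 + 14.003074 = 79.042199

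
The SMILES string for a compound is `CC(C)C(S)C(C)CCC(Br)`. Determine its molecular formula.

Atom tally by fragment:
  CH3 → C:1 H:3
  CH(CH3) → C:2 H:4
  CH(SH) → C:1 H:2 S:1
  CH(CH3) → C:2 H:4
  CH2 → C:1 H:2
  CH2 → C:1 H:2
  CH2Br → C:1 H:2 Br:1
Element totals:
  C: 9
  H: 19
  Br: 1
  S: 1

C9H19BrS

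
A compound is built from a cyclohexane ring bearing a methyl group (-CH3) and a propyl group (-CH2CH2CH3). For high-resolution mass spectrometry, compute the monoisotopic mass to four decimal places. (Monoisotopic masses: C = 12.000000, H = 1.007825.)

140.1565

Atom tally by fragment:
  cyclohexane ring core → C:6 H:12
  (− 2 ring H displaced by substituents)
  + CH3 → C:1 H:3
  + CH2CH2CH3 → C:3 H:7
Element totals:
  C: 10
  H: 20
Molecular formula: C10H20.
  M = 10(12.0) + 20(1.007825)
    = 120.000000 + 20.156500 = 140.156500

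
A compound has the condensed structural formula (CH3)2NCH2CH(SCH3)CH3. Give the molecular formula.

C6H15NS

Atom tally by fragment:
  (CH3)2NCH2 → C:3 H:8 N:1
  CH(SCH3) → C:2 H:4 S:1
  CH3 → C:1 H:3
Element totals:
  C: 6
  H: 15
  N: 1
  S: 1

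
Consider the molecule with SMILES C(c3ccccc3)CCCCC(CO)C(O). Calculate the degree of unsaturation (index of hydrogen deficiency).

Atom tally by fragment:
  C6H5CH2 → C:7 H:7
  CH2 → C:1 H:2
  CH2 → C:1 H:2
  CH2 → C:1 H:2
  CH2 → C:1 H:2
  CH(CH2OH) → C:2 H:4 O:1
  CH2OH → C:1 H:3 O:1
Element totals:
  C: 14
  H: 22
  O: 2
Molecular formula: C14H22O2.
DoU = (2C + 2 + N − H − X) / 2 = (2·14 + 2 + 0 − 22 − 0) / 2 = 4.

4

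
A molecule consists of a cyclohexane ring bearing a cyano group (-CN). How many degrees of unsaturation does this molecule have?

Atom tally by fragment:
  cyclohexane ring core → C:6 H:12
  (− 1 ring H displaced by substituents)
  + CN → C:1 N:1
Element totals:
  C: 7
  H: 11
  N: 1
Molecular formula: C7H11N.
DoU = (2C + 2 + N − H − X) / 2 = (2·7 + 2 + 1 − 11 − 0) / 2 = 3.

3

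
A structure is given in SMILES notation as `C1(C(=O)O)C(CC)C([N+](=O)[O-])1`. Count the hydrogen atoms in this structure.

Atom tally by fragment:
  cyclopropane ring core → C:3 H:6
  (− 3 ring H displaced by substituents)
  + COOH → C:1 H:1 O:2
  + C2H5 → C:2 H:5
  + NO2 → N:1 O:2
Element totals:
  C: 6
  H: 9
  N: 1
  O: 4

9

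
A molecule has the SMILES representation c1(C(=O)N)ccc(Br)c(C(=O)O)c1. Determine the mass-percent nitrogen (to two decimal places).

5.74%

Atom tally by fragment:
  benzene ring core → C:6 H:6
  (− 3 ring H displaced by substituents)
  + CONH2 → C:1 H:2 O:1 N:1
  + Br → Br:1
  + COOH → C:1 H:1 O:2
Element totals:
  C: 8
  H: 6
  Br: 1
  N: 1
  O: 3
Molecular formula: C8H6BrNO3.
Molar mass = 244.044 g/mol.
Mass from N: 1 × 14.007 = 14.007 g/mol.
%N = 14.007 / 244.044 × 100 = 5.74%.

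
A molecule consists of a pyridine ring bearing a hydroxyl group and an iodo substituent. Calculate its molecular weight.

Atom tally by fragment:
  pyridine ring core → C:5 H:5 N:1
  (− 2 ring H displaced by substituents)
  + OH → O:1 H:1
  + I → I:1
Element totals:
  C: 5
  H: 4
  I: 1
  N: 1
  O: 1
Molecular formula: C5H4INO.
  M = 5(12.011) + 4(1.008) + 126.904 + 14.007 + 15.999
    = 60.055 + 4.032 + 126.904 + 14.007 + 15.999 = 220.997

221.00 g/mol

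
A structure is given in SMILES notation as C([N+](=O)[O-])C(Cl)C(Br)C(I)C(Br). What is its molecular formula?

Atom tally by fragment:
  O2NCH2 → C:1 H:2 N:1 O:2
  CH(Cl) → C:1 H:1 Cl:1
  CH(Br) → C:1 H:1 Br:1
  CH(I) → C:1 H:1 I:1
  CH2Br → C:1 H:2 Br:1
Element totals:
  C: 5
  H: 7
  Br: 2
  Cl: 1
  I: 1
  N: 1
  O: 2

C5H7Br2ClINO2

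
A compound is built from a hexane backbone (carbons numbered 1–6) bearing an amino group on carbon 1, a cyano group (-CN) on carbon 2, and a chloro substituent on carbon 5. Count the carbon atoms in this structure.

7

Atom tally by fragment:
  H2NCH2 → C:1 H:4 N:1
  CH(CN) → C:2 H:1 N:1
  CH2 → C:1 H:2
  CH2 → C:1 H:2
  CH(Cl) → C:1 H:1 Cl:1
  CH3 → C:1 H:3
Element totals:
  C: 7
  H: 13
  Cl: 1
  N: 2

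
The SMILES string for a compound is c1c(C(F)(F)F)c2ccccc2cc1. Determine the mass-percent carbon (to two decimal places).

Atom tally by fragment:
  naphthalene ring system core → C:10 H:8
  (− 1 ring H displaced by substituents)
  + CF3 → C:1 F:3
Element totals:
  C: 11
  H: 7
  F: 3
Molecular formula: C11H7F3.
Molar mass = 196.171 g/mol.
Mass from C: 11 × 12.011 = 132.121 g/mol.
%C = 132.121 / 196.171 × 100 = 67.35%.

67.35%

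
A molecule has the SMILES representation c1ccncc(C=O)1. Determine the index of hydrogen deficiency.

Atom tally by fragment:
  pyridine ring core → C:5 H:5 N:1
  (− 1 ring H displaced by substituents)
  + CHO → C:1 H:1 O:1
Element totals:
  C: 6
  H: 5
  N: 1
  O: 1
Molecular formula: C6H5NO.
DoU = (2C + 2 + N − H − X) / 2 = (2·6 + 2 + 1 − 5 − 0) / 2 = 5.

5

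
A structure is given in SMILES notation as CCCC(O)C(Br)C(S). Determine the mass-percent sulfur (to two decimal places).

15.04%

Atom tally by fragment:
  CH3 → C:1 H:3
  CH2 → C:1 H:2
  CH2 → C:1 H:2
  CH(OH) → C:1 H:2 O:1
  CH(Br) → C:1 H:1 Br:1
  CH2SH → C:1 H:3 S:1
Element totals:
  C: 6
  H: 13
  Br: 1
  O: 1
  S: 1
Molecular formula: C6H13BrOS.
Molar mass = 213.133 g/mol.
Mass from S: 1 × 32.06 = 32.060 g/mol.
%S = 32.060 / 213.133 × 100 = 15.04%.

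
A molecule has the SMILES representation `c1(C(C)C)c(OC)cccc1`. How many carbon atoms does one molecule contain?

10

Atom tally by fragment:
  benzene ring core → C:6 H:6
  (− 2 ring H displaced by substituents)
  + CH(CH3)2 → C:3 H:7
  + OCH3 → C:1 H:3 O:1
Element totals:
  C: 10
  H: 14
  O: 1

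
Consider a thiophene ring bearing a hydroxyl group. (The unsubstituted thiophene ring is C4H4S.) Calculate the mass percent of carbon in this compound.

47.98%

Atom tally by fragment:
  thiophene ring core → C:4 H:4 S:1
  (− 1 ring H displaced by substituents)
  + OH → O:1 H:1
Element totals:
  C: 4
  H: 4
  O: 1
  S: 1
Molecular formula: C4H4OS.
Molar mass = 100.135 g/mol.
Mass from C: 4 × 12.011 = 48.044 g/mol.
%C = 48.044 / 100.135 × 100 = 47.98%.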